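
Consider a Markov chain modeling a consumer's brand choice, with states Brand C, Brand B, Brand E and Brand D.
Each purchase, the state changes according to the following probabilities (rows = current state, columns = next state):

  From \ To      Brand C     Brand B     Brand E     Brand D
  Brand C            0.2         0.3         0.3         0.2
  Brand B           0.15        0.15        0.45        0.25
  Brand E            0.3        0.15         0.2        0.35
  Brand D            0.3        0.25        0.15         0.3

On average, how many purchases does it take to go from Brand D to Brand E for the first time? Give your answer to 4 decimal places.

Let t(s) be the expected number of purchases to first reach Brand E from state s, with t(Brand E) = 0. Conditioning on the first purchase:
t(Brand C) = 1 + 0.2·t(Brand C) + 0.3·t(Brand B) + 0.2·t(Brand D)
t(Brand B) = 1 + 0.15·t(Brand C) + 0.15·t(Brand B) + 0.25·t(Brand D)
t(Brand D) = 1 + 0.3·t(Brand C) + 0.25·t(Brand B) + 0.3·t(Brand D)
Solving: t(Brand C) = 3.3094, t(Brand B) = 2.9027, t(Brand D) = 3.8836.
Expected purchases from Brand D to Brand E: 3.8836.

3.8836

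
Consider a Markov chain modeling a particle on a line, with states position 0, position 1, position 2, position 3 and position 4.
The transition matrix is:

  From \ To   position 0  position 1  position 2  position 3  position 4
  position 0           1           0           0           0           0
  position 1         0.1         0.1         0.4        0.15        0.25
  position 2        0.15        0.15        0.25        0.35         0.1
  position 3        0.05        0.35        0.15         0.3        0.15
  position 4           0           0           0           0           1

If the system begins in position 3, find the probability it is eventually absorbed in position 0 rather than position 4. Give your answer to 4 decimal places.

Let h(s) be the probability of absorption at position 0 starting from transient state s. Then h(position 0) = 1 and h(position 4) = 0. By first-step analysis:
h(position 1) = 0.1·1 + 0.1·h(position 1) + 0.4·h(position 2) + 0.15·h(position 3) + 0.25·0
h(position 2) = 0.15·1 + 0.15·h(position 1) + 0.25·h(position 2) + 0.35·h(position 3) + 0.1·0
h(position 3) = 0.05·1 + 0.35·h(position 1) + 0.15·h(position 2) + 0.3·h(position 3) + 0.15·0
Solving: h(position 1) = 0.3611, h(position 2) = 0.4331, h(position 3) = 0.3448.
Starting from position 3, the probability is 0.3448.

0.3448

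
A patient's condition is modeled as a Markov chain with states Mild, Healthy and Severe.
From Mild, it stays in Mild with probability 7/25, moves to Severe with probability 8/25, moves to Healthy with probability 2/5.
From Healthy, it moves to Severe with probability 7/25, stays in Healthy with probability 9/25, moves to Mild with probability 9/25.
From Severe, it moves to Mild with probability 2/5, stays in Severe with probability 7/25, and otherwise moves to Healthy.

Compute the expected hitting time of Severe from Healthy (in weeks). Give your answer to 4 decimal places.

Let t(s) be the expected number of weeks to first reach Severe from state s, with t(Severe) = 0. Conditioning on the first week:
t(Mild) = 1 + 0.28·t(Mild) + 0.4·t(Healthy)
t(Healthy) = 1 + 0.36·t(Mild) + 0.36·t(Healthy)
Solving: t(Mild) = 3.2828, t(Healthy) = 3.4091.
Expected weeks from Healthy to Severe: 3.4091.

3.4091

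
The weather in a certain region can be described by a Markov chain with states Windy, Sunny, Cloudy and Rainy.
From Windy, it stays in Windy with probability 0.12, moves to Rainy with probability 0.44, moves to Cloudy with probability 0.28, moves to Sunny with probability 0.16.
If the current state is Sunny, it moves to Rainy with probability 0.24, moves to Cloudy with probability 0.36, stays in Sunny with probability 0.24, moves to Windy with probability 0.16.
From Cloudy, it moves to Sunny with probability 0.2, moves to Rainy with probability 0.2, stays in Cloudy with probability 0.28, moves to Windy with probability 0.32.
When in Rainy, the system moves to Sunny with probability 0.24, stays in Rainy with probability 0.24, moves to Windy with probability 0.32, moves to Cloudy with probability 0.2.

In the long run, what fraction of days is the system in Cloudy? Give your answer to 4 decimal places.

0.2747

Let the stationary distribution be π with π = πP and π_1 + π_2 + π_3 + π_4 = 1.
π_1 = 0.12·π_1 + 0.16·π_2 + 0.32·π_3 + 0.32·π_4
π_2 = 0.16·π_1 + 0.24·π_2 + 0.2·π_3 + 0.24·π_4
π_3 = 0.28·π_1 + 0.36·π_2 + 0.28·π_3 + 0.2·π_4
Solving with the normalization constraint gives π = (0.2387, 0.2099, 0.2747, 0.2767).
So the stationary probability of Cloudy is 0.2747.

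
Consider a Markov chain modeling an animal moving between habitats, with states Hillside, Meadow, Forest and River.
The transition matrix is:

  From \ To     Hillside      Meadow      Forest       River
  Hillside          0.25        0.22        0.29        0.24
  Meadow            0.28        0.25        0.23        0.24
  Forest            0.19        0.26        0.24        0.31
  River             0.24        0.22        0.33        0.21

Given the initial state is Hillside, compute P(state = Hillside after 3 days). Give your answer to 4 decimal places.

0.2383

Propagate the distribution vector 3 days from Hillside.
After 0 days: (1.0000, 0.0000, 0.0000, 0.0000)
After 1 day: (0.2500, 0.2200, 0.2900, 0.2400)
After 2 days: (0.2368, 0.2382, 0.2719, 0.2531)
After 3 days: (0.2383, 0.2380, 0.2722, 0.2514)
P(in Hillside after 3 days) = 0.2383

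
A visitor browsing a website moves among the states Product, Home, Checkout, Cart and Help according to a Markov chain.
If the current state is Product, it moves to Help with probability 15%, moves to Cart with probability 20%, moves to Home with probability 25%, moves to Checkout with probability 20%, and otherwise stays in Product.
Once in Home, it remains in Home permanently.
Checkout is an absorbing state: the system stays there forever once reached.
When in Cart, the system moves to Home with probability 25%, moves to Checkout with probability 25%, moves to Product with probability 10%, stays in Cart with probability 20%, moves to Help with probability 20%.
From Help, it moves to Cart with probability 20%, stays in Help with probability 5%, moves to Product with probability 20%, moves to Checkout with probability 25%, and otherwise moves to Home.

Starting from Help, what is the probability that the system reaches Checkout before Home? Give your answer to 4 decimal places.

Let h(s) be the probability of absorption at Checkout starting from transient state s. Then h(Checkout) = 1 and h(Home) = 0. By first-step analysis:
h(Product) = 0.2·h(Product) + 0.25·0 + 0.2·1 + 0.2·h(Cart) + 0.15·h(Help)
h(Cart) = 0.1·h(Product) + 0.25·0 + 0.25·1 + 0.2·h(Cart) + 0.2·h(Help)
h(Help) = 0.2·h(Product) + 0.3·0 + 0.25·1 + 0.2·h(Cart) + 0.05·h(Help)
Solving: h(Product) = 0.4579, h(Cart) = 0.4852, h(Help) = 0.4617.
Starting from Help, the probability is 0.4617.

0.4617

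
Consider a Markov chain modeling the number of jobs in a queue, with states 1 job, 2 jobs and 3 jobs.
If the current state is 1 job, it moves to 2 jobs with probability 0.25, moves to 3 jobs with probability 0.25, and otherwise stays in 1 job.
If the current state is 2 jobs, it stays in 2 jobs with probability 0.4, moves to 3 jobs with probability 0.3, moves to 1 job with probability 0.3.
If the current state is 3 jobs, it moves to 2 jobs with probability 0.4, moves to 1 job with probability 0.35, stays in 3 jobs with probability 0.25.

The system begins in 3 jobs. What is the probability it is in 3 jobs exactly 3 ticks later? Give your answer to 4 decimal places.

0.2674

Propagate the distribution vector 3 ticks from 3 jobs.
After 0 ticks: (0.0000, 0.0000, 1.0000)
After 1 tick: (0.3500, 0.4000, 0.2500)
After 2 ticks: (0.3825, 0.3475, 0.2700)
After 3 ticks: (0.3900, 0.3426, 0.2674)
P(in 3 jobs after 3 ticks) = 0.2674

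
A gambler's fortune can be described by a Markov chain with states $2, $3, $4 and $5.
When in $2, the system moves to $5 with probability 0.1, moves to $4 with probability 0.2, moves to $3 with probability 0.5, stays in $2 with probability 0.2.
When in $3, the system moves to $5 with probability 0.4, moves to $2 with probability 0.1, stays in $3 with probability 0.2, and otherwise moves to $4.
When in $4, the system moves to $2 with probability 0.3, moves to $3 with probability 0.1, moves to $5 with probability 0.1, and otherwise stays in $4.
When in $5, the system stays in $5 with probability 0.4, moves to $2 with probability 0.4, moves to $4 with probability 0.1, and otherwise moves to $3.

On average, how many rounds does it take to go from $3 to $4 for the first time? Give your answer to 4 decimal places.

Let t(s) be the expected number of rounds to first reach $4 from state s, with t($4) = 0. Conditioning on the first round:
t($2) = 1 + 0.2·t($2) + 0.5·t($3) + 0.1·t($5)
t($3) = 1 + 0.1·t($2) + 0.2·t($3) + 0.4·t($5)
t($5) = 1 + 0.4·t($2) + 0.1·t($3) + 0.4·t($5)
Solving: t($2) = 4.9282, t($3) = 4.7368, t($5) = 5.7416.
Expected rounds from $3 to $4: 4.7368.

4.7368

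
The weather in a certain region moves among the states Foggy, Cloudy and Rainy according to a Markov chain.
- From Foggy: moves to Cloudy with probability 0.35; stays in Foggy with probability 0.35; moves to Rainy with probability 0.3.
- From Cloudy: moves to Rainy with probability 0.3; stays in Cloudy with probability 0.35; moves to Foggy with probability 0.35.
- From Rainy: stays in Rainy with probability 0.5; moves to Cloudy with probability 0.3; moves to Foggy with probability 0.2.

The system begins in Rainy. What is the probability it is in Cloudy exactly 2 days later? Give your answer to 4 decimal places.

0.3250

Sum over the intermediate state after 1 day:
P = P(Rainy→Foggy)·P(Foggy→Cloudy) + P(Rainy→Cloudy)·P(Cloudy→Cloudy) + P(Rainy→Rainy)·P(Rainy→Cloudy)
  = 0.2×0.35 + 0.3×0.35 + 0.5×0.3
  = 0.0700 + 0.1050 + 0.1500 = 0.3250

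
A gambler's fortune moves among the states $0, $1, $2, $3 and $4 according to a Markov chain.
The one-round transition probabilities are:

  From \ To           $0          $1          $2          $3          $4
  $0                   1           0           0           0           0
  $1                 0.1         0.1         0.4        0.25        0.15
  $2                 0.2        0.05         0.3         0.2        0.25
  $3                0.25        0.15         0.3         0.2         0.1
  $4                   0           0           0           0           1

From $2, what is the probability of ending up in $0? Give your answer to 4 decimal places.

0.4888

Let h(s) be the probability of absorption at $0 starting from transient state s. Then h($0) = 1 and h($4) = 0. By first-step analysis:
h($1) = 0.1·1 + 0.1·h($1) + 0.4·h($2) + 0.25·h($3) + 0.15·0
h($2) = 0.2·1 + 0.05·h($1) + 0.3·h($2) + 0.2·h($3) + 0.25·0
h($3) = 0.25·1 + 0.15·h($1) + 0.3·h($2) + 0.2·h($3) + 0.1·0
Solving: h($1) = 0.4917, h($2) = 0.4888, h($3) = 0.5880.
Starting from $2, the probability is 0.4888.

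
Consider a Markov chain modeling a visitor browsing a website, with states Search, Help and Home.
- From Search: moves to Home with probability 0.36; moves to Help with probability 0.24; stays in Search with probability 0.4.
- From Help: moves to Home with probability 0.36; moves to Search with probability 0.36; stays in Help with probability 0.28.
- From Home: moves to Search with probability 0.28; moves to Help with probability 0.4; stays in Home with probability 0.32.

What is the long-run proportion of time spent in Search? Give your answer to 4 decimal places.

Let the stationary distribution be π with π = πP and π_1 + π_2 + π_3 = 1.
π_1 = 0.4·π_1 + 0.36·π_2 + 0.28·π_3
π_2 = 0.24·π_1 + 0.28·π_2 + 0.4·π_3
Solving with the normalization constraint gives π = (0.3462, 0.3077, 0.3462).
So the stationary probability of Search is 0.3462.

0.3462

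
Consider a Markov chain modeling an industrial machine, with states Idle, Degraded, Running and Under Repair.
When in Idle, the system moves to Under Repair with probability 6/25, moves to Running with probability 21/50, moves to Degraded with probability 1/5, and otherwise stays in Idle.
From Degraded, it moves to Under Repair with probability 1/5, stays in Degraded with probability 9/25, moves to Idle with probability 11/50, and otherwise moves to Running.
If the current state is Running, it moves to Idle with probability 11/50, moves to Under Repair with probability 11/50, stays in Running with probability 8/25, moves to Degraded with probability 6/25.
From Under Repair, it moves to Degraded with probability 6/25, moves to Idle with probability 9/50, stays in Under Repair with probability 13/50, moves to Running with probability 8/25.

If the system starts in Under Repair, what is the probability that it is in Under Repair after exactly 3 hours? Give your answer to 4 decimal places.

0.2278

Propagate the distribution vector 3 hours from Under Repair.
After 0 hours: (0.0000, 0.0000, 0.0000, 1.0000)
After 1 hour: (0.1800, 0.2400, 0.3200, 0.2600)
After 2 hours: (0.1952, 0.2616, 0.3140, 0.2292)
After 3 hours: (0.1952, 0.2636, 0.3134, 0.2278)
P(in Under Repair after 3 hours) = 0.2278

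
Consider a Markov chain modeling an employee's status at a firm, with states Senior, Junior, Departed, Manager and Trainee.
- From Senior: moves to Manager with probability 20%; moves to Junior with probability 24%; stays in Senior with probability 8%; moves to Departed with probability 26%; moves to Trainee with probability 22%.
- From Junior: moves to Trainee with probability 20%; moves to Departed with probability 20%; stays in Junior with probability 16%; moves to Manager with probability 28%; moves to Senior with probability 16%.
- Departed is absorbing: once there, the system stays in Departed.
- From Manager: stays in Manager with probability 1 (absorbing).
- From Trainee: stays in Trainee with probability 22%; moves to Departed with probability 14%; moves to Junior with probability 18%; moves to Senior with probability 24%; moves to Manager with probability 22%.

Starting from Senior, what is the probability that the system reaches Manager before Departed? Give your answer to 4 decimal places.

0.4996

Let h(s) be the probability of absorption at Manager starting from transient state s. Then h(Manager) = 1 and h(Departed) = 0. By first-step analysis:
h(Senior) = 0.08·h(Senior) + 0.24·h(Junior) + 0.26·0 + 0.2·1 + 0.22·h(Trainee)
h(Junior) = 0.16·h(Senior) + 0.16·h(Junior) + 0.2·0 + 0.28·1 + 0.2·h(Trainee)
h(Trainee) = 0.24·h(Senior) + 0.18·h(Junior) + 0.14·0 + 0.22·1 + 0.22·h(Trainee)
Solving: h(Senior) = 0.4996, h(Junior) = 0.5632, h(Trainee) = 0.5657.
Starting from Senior, the probability is 0.4996.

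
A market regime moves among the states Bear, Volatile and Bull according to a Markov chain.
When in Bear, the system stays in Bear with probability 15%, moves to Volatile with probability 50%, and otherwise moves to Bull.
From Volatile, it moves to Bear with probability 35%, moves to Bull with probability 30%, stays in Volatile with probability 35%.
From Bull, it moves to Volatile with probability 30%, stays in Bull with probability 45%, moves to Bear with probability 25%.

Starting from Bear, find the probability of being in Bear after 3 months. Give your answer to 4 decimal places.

0.2570

Propagate the distribution vector 3 months from Bear.
After 0 months: (1.0000, 0.0000, 0.0000)
After 1 month: (0.1500, 0.5000, 0.3500)
After 2 months: (0.2850, 0.3550, 0.3600)
After 3 months: (0.2570, 0.3748, 0.3683)
P(in Bear after 3 months) = 0.2570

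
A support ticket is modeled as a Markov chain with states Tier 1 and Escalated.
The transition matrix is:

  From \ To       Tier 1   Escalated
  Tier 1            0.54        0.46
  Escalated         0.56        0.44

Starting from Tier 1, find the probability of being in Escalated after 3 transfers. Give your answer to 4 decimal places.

Propagate the distribution vector 3 transfers from Tier 1.
After 0 transfers: (1.0000, 0.0000)
After 1 transfer: (0.5400, 0.4600)
After 2 transfers: (0.5492, 0.4508)
After 3 transfers: (0.5490, 0.4510)
P(in Escalated after 3 transfers) = 0.4510

0.4510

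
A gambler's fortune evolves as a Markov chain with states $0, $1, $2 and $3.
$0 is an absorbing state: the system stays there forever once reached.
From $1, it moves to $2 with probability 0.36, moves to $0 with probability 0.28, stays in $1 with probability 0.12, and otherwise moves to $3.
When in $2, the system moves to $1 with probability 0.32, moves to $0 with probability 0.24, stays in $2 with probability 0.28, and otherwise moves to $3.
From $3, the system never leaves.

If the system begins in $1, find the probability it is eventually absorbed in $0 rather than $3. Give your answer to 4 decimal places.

0.5556

Let h(s) be the probability of absorption at $0 starting from transient state s. Then h($0) = 1 and h($3) = 0. By first-step analysis:
h($1) = 0.28·1 + 0.12·h($1) + 0.36·h($2) + 0.24·0
h($2) = 0.24·1 + 0.32·h($1) + 0.28·h($2) + 0.16·0
Solving: h($1) = 0.5556, h($2) = 0.5802.
Starting from $1, the probability is 0.5556.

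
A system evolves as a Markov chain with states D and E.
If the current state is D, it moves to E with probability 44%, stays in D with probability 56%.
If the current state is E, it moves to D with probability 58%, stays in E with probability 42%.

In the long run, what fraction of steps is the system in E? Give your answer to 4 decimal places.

Let the stationary distribution be π with π = πP and π_1 + π_2 = 1.
π_1 = 0.56·π_1 + 0.58·π_2
Solving with the normalization constraint gives π = (0.5686, 0.4314).
So the stationary probability of E is 0.4314.

0.4314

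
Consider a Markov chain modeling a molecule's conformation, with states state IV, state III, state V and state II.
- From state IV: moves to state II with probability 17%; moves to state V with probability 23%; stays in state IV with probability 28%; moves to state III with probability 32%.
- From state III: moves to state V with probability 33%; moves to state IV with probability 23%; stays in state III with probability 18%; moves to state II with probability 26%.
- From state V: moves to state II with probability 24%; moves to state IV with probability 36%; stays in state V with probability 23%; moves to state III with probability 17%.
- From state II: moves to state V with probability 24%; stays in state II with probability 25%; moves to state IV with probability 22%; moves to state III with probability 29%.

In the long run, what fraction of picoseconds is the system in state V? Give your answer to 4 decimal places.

0.2564

Let the stationary distribution be π with π = πP and π_1 + π_2 + π_3 + π_4 = 1.
π_1 = 0.28·π_1 + 0.23·π_2 + 0.36·π_3 + 0.22·π_4
π_2 = 0.32·π_1 + 0.18·π_2 + 0.17·π_3 + 0.29·π_4
π_3 = 0.23·π_1 + 0.33·π_2 + 0.23·π_3 + 0.24·π_4
Solving with the normalization constraint gives π = (0.2748, 0.2410, 0.2564, 0.2279).
So the stationary probability of state V is 0.2564.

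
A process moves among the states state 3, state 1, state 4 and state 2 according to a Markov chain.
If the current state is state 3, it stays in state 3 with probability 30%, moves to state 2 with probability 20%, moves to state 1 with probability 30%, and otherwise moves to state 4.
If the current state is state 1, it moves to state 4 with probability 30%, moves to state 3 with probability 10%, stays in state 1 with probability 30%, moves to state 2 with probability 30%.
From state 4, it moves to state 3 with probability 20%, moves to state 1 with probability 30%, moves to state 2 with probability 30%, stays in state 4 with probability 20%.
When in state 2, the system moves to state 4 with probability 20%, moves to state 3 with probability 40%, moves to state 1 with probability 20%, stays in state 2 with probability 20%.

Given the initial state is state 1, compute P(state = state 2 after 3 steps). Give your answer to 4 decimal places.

Propagate the distribution vector 3 steps from state 1.
After 0 steps: (0.0000, 1.0000, 0.0000, 0.0000)
After 1 step: (0.1000, 0.3000, 0.3000, 0.3000)
After 2 steps: (0.2400, 0.2700, 0.2300, 0.2600)
After 3 steps: (0.2490, 0.2740, 0.2270, 0.2500)
P(in state 2 after 3 steps) = 0.2500

0.2500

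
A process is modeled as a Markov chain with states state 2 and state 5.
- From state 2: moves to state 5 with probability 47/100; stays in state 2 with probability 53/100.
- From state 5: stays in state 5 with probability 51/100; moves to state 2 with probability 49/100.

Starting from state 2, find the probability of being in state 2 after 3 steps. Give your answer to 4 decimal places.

0.5104

Propagate the distribution vector 3 steps from state 2.
After 0 steps: (1.0000, 0.0000)
After 1 step: (0.5300, 0.4700)
After 2 steps: (0.5112, 0.4888)
After 3 steps: (0.5104, 0.4896)
P(in state 2 after 3 steps) = 0.5104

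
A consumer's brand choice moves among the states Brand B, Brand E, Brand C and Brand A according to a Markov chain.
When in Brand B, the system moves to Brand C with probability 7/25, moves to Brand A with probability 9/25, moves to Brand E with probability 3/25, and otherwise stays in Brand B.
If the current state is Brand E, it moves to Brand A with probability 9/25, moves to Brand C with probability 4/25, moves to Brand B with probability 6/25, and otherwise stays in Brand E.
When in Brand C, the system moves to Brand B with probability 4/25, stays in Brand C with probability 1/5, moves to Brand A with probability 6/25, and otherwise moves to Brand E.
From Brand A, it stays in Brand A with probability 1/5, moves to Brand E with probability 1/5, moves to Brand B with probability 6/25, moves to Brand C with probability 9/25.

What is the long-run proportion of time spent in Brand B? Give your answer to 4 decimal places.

Let the stationary distribution be π with π = πP and π_1 + π_2 + π_3 + π_4 = 1.
π_1 = 0.24·π_1 + 0.24·π_2 + 0.16·π_3 + 0.24·π_4
π_2 = 0.12·π_1 + 0.24·π_2 + 0.4·π_3 + 0.2·π_4
π_3 = 0.28·π_1 + 0.16·π_2 + 0.2·π_3 + 0.36·π_4
Solving with the normalization constraint gives π = (0.2197, 0.2428, 0.2533, 0.2841).
So the stationary probability of Brand B is 0.2197.

0.2197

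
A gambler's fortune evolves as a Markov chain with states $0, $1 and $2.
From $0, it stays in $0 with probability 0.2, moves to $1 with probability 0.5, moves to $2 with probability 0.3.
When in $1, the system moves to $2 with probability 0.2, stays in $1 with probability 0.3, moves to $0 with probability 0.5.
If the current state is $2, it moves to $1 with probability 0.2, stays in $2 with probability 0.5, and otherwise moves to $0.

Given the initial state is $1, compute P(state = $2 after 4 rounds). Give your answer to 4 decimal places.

Propagate the distribution vector 4 rounds from $1.
After 0 rounds: (0.0000, 1.0000, 0.0000)
After 1 round: (0.5000, 0.3000, 0.2000)
After 2 rounds: (0.3100, 0.3800, 0.3100)
After 3 rounds: (0.3450, 0.3310, 0.3240)
After 4 rounds: (0.3317, 0.3366, 0.3317)
P(in $2 after 4 rounds) = 0.3317

0.3317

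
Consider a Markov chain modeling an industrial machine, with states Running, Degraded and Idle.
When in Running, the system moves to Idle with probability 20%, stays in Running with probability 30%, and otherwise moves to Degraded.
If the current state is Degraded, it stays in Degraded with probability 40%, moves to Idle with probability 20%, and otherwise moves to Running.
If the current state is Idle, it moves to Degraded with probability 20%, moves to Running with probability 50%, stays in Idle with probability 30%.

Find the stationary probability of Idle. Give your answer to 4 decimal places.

0.2222

Let the stationary distribution be π with π = πP and π_1 + π_2 + π_3 = 1.
π_1 = 0.3·π_1 + 0.4·π_2 + 0.5·π_3
π_2 = 0.5·π_1 + 0.4·π_2 + 0.2·π_3
Solving with the normalization constraint gives π = (0.3838, 0.3939, 0.2222).
So the stationary probability of Idle is 0.2222.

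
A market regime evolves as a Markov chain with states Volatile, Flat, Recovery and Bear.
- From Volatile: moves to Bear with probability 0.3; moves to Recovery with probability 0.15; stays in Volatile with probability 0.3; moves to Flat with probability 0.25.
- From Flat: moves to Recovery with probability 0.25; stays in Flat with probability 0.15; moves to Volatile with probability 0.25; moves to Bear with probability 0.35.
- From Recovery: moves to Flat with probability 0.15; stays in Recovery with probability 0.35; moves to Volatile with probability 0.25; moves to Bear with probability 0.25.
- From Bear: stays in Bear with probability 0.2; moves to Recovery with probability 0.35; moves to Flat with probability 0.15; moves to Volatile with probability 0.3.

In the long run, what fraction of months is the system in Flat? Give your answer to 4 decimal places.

Let the stationary distribution be π with π = πP and π_1 + π_2 + π_3 + π_4 = 1.
π_1 = 0.3·π_1 + 0.25·π_2 + 0.25·π_3 + 0.3·π_4
π_2 = 0.25·π_1 + 0.15·π_2 + 0.15·π_3 + 0.15·π_4
π_3 = 0.15·π_1 + 0.25·π_2 + 0.35·π_3 + 0.35·π_4
Solving with the normalization constraint gives π = (0.2773, 0.1777, 0.2768, 0.2682).
So the stationary probability of Flat is 0.1777.

0.1777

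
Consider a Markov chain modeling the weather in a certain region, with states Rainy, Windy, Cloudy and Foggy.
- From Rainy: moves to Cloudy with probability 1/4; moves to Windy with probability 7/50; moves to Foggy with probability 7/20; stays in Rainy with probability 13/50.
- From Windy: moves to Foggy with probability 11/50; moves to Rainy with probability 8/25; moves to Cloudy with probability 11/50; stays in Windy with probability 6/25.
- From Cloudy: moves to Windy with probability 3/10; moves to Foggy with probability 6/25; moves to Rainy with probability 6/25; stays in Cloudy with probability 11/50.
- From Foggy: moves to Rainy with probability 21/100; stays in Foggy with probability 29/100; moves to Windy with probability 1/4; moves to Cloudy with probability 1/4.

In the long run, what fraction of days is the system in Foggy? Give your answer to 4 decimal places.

Let the stationary distribution be π with π = πP and π_1 + π_2 + π_3 + π_4 = 1.
π_1 = 0.26·π_1 + 0.32·π_2 + 0.24·π_3 + 0.21·π_4
π_2 = 0.14·π_1 + 0.24·π_2 + 0.3·π_3 + 0.25·π_4
π_3 = 0.25·π_1 + 0.22·π_2 + 0.22·π_3 + 0.25·π_4
Solving with the normalization constraint gives π = (0.2553, 0.2314, 0.2360, 0.2773).
So the stationary probability of Foggy is 0.2773.

0.2773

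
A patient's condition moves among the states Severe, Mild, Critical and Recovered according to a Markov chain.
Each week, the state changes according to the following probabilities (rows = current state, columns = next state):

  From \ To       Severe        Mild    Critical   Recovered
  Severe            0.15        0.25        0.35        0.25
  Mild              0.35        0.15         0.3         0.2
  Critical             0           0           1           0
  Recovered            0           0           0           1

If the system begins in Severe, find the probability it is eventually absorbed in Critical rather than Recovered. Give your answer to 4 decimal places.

Let h(s) be the probability of absorption at Critical starting from transient state s. Then h(Critical) = 1 and h(Recovered) = 0. By first-step analysis:
h(Severe) = 0.15·h(Severe) + 0.25·h(Mild) + 0.35·1 + 0.25·0
h(Mild) = 0.35·h(Severe) + 0.15·h(Mild) + 0.3·1 + 0.2·0
Solving: h(Severe) = 0.5866, h(Mild) = 0.5945.
Starting from Severe, the probability is 0.5866.

0.5866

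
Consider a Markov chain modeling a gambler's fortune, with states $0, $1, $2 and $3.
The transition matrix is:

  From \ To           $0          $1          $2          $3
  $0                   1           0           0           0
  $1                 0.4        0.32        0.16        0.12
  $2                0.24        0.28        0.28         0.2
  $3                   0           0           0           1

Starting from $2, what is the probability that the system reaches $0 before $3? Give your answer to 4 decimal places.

Let h(s) be the probability of absorption at $0 starting from transient state s. Then h($0) = 1 and h($3) = 0. By first-step analysis:
h($1) = 0.4·1 + 0.32·h($1) + 0.16·h($2) + 0.12·0
h($2) = 0.24·1 + 0.28·h($1) + 0.28·h($2) + 0.2·0
Solving: h($1) = 0.7338, h($2) = 0.6187.
Starting from $2, the probability is 0.6187.

0.6187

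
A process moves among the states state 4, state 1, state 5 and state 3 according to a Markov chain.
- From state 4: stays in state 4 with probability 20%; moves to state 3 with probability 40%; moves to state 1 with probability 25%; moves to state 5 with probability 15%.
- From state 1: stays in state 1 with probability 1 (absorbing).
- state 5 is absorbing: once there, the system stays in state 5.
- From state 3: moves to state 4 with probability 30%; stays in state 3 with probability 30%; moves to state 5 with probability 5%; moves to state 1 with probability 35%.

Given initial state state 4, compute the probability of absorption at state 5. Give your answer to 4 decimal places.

0.2841

Let h(s) be the probability of absorption at state 5 starting from transient state s. Then h(state 5) = 1 and h(state 1) = 0. By first-step analysis:
h(state 4) = 0.2·h(state 4) + 0.25·0 + 0.15·1 + 0.4·h(state 3)
h(state 3) = 0.3·h(state 4) + 0.35·0 + 0.05·1 + 0.3·h(state 3)
Solving: h(state 4) = 0.2841, h(state 3) = 0.1932.
Starting from state 4, the probability is 0.2841.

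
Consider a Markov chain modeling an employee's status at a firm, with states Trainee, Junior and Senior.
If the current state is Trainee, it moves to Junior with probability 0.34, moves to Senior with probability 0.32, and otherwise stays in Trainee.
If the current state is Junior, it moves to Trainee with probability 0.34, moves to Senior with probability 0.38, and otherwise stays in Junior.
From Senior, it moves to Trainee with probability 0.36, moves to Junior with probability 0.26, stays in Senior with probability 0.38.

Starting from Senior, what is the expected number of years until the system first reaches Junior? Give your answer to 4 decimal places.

Let t(s) be the expected number of years to first reach Junior from state s, with t(Junior) = 0. Conditioning on the first year:
t(Trainee) = 1 + 0.34·t(Trainee) + 0.32·t(Senior)
t(Senior) = 1 + 0.36·t(Trainee) + 0.38·t(Senior)
Solving: t(Trainee) = 3.1973, t(Senior) = 3.4694.
Expected years from Senior to Junior: 3.4694.

3.4694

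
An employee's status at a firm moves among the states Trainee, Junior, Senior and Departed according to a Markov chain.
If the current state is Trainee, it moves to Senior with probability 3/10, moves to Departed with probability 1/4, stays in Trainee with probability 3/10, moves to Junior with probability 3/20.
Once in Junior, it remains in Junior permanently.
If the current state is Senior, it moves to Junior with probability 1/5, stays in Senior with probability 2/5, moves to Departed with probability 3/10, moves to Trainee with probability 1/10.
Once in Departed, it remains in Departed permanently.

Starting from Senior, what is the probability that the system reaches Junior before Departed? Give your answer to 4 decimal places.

0.3974

Let h(s) be the probability of absorption at Junior starting from transient state s. Then h(Junior) = 1 and h(Departed) = 0. By first-step analysis:
h(Trainee) = 0.3·h(Trainee) + 0.15·1 + 0.3·h(Senior) + 0.25·0
h(Senior) = 0.1·h(Trainee) + 0.2·1 + 0.4·h(Senior) + 0.3·0
Solving: h(Trainee) = 0.3846, h(Senior) = 0.3974.
Starting from Senior, the probability is 0.3974.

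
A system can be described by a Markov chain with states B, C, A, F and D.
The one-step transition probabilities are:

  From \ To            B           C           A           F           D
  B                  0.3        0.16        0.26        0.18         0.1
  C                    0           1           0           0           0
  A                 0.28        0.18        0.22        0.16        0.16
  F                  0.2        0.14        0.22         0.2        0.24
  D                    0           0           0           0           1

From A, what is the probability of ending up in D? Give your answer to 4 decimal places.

Let h(s) be the probability of absorption at D starting from transient state s. Then h(D) = 1 and h(C) = 0. By first-step analysis:
h(B) = 0.3·h(B) + 0.16·0 + 0.26·h(A) + 0.18·h(F) + 0.1·1
h(A) = 0.28·h(B) + 0.18·0 + 0.22·h(A) + 0.16·h(F) + 0.16·1
h(F) = 0.2·h(B) + 0.14·0 + 0.22·h(A) + 0.2·h(F) + 0.24·1
Solving: h(B) = 0.4640, h(A) = 0.4843, h(F) = 0.5492.
Starting from A, the probability is 0.4843.

0.4843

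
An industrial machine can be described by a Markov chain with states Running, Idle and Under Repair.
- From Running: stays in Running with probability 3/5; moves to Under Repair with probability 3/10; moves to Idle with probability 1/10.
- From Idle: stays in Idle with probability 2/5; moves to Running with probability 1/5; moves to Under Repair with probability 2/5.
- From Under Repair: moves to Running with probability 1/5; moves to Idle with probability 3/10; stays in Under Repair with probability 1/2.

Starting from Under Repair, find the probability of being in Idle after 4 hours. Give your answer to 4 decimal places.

0.2649

Propagate the distribution vector 4 hours from Under Repair.
After 0 hours: (0.0000, 0.0000, 1.0000)
After 1 hour: (0.2000, 0.3000, 0.5000)
After 2 hours: (0.2800, 0.2900, 0.4300)
After 3 hours: (0.3120, 0.2730, 0.4150)
After 4 hours: (0.3248, 0.2649, 0.4103)
P(in Idle after 4 hours) = 0.2649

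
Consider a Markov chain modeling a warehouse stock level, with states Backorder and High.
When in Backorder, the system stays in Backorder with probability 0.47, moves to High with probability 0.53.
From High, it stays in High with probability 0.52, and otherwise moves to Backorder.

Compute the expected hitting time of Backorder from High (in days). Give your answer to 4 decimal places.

2.0833

Let t(s) be the expected number of days to first reach Backorder from state s, with t(Backorder) = 0. Conditioning on the first day:
t(High) = 1 + 0.52·t(High)
Solving: t(High) = 2.0833.
Expected days from High to Backorder: 2.0833.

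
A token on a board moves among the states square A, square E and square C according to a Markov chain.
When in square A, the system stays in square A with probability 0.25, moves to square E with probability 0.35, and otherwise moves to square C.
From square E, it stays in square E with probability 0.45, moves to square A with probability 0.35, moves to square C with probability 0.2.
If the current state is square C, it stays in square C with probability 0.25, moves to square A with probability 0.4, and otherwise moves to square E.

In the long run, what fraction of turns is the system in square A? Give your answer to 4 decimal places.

Let the stationary distribution be π with π = πP and π_1 + π_2 + π_3 = 1.
π_1 = 0.25·π_1 + 0.35·π_2 + 0.4·π_3
π_2 = 0.35·π_1 + 0.45·π_2 + 0.35·π_3
Solving with the normalization constraint gives π = (0.3309, 0.3889, 0.2802).
So the stationary probability of square A is 0.3309.

0.3309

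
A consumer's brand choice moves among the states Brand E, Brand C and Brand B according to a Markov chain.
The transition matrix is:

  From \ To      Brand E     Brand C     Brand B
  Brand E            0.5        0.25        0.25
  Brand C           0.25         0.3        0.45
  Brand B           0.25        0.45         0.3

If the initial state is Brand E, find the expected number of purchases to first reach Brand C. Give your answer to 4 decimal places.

Let t(s) be the expected number of purchases to first reach Brand C from state s, with t(Brand C) = 0. Conditioning on the first purchase:
t(Brand E) = 1 + 0.5·t(Brand E) + 0.25·t(Brand B)
t(Brand B) = 1 + 0.25·t(Brand E) + 0.3·t(Brand B)
Solving: t(Brand E) = 3.3043, t(Brand B) = 2.6087.
Expected purchases from Brand E to Brand C: 3.3043.

3.3043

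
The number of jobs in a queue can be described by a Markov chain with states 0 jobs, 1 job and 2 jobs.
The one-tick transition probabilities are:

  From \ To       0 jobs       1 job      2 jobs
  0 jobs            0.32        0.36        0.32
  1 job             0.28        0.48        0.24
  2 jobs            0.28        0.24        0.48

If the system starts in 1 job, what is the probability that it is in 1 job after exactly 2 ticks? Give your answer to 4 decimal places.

Sum over the intermediate state after 1 tick:
P = P(1 job→0 jobs)·P(0 jobs→1 job) + P(1 job→1 job)·P(1 job→1 job) + P(1 job→2 jobs)·P(2 jobs→1 job)
  = 0.28×0.36 + 0.48×0.48 + 0.24×0.24
  = 0.1008 + 0.2304 + 0.0576 = 0.3888

0.3888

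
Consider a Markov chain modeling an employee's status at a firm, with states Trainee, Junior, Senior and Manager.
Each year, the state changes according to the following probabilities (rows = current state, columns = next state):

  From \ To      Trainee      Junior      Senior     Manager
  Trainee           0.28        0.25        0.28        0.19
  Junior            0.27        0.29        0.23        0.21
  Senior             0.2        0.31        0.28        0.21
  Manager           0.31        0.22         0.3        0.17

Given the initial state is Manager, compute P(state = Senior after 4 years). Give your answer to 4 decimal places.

Propagate the distribution vector 4 years from Manager.
After 0 years: (0.0000, 0.0000, 0.0000, 1.0000)
After 1 year: (0.3100, 0.2200, 0.3000, 0.1700)
After 2 years: (0.2589, 0.2717, 0.2724, 0.1970)
After 3 years: (0.2614, 0.2713, 0.2704, 0.1969)
After 4 years: (0.2616, 0.2712, 0.2704, 0.1969)
P(in Senior after 4 years) = 0.2704

0.2704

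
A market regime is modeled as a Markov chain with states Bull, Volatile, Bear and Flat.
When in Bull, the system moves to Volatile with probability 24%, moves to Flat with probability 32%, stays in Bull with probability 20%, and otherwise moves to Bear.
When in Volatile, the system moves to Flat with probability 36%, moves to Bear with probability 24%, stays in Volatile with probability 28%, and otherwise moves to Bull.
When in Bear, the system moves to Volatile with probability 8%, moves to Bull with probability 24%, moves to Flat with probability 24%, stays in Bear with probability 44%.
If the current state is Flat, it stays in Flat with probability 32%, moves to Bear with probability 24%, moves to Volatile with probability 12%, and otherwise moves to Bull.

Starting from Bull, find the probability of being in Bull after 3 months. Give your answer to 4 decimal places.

Propagate the distribution vector 3 months from Bull.
After 0 months: (1.0000, 0.0000, 0.0000, 0.0000)
After 1 month: (0.2000, 0.2400, 0.2400, 0.3200)
After 2 months: (0.2288, 0.1728, 0.2880, 0.3104)
After 3 months: (0.2349, 0.1636, 0.2976, 0.3039)
P(in Bull after 3 months) = 0.2349

0.2349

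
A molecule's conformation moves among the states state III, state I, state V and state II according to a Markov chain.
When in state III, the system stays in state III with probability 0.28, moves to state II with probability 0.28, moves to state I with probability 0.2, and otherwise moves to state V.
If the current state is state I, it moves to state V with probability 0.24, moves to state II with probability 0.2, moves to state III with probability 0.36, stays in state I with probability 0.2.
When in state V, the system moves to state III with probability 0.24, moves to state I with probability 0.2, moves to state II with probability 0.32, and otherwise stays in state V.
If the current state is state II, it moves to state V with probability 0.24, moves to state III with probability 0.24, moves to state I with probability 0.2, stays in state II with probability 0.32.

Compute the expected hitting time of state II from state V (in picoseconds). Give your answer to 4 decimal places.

3.5088

Let t(s) be the expected number of picoseconds to first reach state II from state s, with t(state II) = 0. Conditioning on the first picosecond:
t(state III) = 1 + 0.28·t(state III) + 0.2·t(state I) + 0.24·t(state V)
t(state I) = 1 + 0.36·t(state III) + 0.2·t(state I) + 0.24·t(state V)
t(state V) = 1 + 0.24·t(state III) + 0.2·t(state I) + 0.24·t(state V)
Solving: t(state III) = 3.6550, t(state I) = 3.9474, t(state V) = 3.5088.
Expected picoseconds from state V to state II: 3.5088.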